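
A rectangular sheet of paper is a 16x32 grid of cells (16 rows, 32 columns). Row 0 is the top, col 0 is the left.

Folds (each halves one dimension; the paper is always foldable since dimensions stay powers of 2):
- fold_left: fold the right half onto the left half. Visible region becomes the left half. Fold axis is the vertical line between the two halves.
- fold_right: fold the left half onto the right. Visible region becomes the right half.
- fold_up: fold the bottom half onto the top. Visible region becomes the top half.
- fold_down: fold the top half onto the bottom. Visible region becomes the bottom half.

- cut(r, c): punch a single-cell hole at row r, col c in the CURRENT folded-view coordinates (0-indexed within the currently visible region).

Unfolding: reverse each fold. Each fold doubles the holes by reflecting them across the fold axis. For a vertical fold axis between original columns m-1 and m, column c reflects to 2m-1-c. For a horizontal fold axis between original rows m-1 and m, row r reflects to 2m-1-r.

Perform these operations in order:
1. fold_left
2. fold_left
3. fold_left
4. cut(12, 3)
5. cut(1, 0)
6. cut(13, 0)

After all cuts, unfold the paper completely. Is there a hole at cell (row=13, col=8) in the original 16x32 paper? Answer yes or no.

Op 1 fold_left: fold axis v@16; visible region now rows[0,16) x cols[0,16) = 16x16
Op 2 fold_left: fold axis v@8; visible region now rows[0,16) x cols[0,8) = 16x8
Op 3 fold_left: fold axis v@4; visible region now rows[0,16) x cols[0,4) = 16x4
Op 4 cut(12, 3): punch at orig (12,3); cuts so far [(12, 3)]; region rows[0,16) x cols[0,4) = 16x4
Op 5 cut(1, 0): punch at orig (1,0); cuts so far [(1, 0), (12, 3)]; region rows[0,16) x cols[0,4) = 16x4
Op 6 cut(13, 0): punch at orig (13,0); cuts so far [(1, 0), (12, 3), (13, 0)]; region rows[0,16) x cols[0,4) = 16x4
Unfold 1 (reflect across v@4): 6 holes -> [(1, 0), (1, 7), (12, 3), (12, 4), (13, 0), (13, 7)]
Unfold 2 (reflect across v@8): 12 holes -> [(1, 0), (1, 7), (1, 8), (1, 15), (12, 3), (12, 4), (12, 11), (12, 12), (13, 0), (13, 7), (13, 8), (13, 15)]
Unfold 3 (reflect across v@16): 24 holes -> [(1, 0), (1, 7), (1, 8), (1, 15), (1, 16), (1, 23), (1, 24), (1, 31), (12, 3), (12, 4), (12, 11), (12, 12), (12, 19), (12, 20), (12, 27), (12, 28), (13, 0), (13, 7), (13, 8), (13, 15), (13, 16), (13, 23), (13, 24), (13, 31)]
Holes: [(1, 0), (1, 7), (1, 8), (1, 15), (1, 16), (1, 23), (1, 24), (1, 31), (12, 3), (12, 4), (12, 11), (12, 12), (12, 19), (12, 20), (12, 27), (12, 28), (13, 0), (13, 7), (13, 8), (13, 15), (13, 16), (13, 23), (13, 24), (13, 31)]

Answer: yes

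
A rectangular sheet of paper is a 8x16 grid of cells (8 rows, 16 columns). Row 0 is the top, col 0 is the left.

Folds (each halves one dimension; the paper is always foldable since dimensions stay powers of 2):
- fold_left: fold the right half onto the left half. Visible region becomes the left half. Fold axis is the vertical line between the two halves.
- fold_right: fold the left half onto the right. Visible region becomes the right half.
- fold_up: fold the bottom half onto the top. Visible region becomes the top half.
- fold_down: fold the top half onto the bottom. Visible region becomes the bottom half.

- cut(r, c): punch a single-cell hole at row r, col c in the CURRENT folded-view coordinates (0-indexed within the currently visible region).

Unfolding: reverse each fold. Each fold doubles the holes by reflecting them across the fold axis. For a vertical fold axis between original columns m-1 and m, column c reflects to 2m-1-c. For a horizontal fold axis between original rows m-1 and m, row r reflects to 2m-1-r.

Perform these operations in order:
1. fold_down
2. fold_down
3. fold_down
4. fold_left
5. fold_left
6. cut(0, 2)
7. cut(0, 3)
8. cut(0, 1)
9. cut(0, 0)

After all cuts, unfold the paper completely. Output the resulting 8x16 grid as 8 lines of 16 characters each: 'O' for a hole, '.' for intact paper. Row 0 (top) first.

Answer: OOOOOOOOOOOOOOOO
OOOOOOOOOOOOOOOO
OOOOOOOOOOOOOOOO
OOOOOOOOOOOOOOOO
OOOOOOOOOOOOOOOO
OOOOOOOOOOOOOOOO
OOOOOOOOOOOOOOOO
OOOOOOOOOOOOOOOO

Derivation:
Op 1 fold_down: fold axis h@4; visible region now rows[4,8) x cols[0,16) = 4x16
Op 2 fold_down: fold axis h@6; visible region now rows[6,8) x cols[0,16) = 2x16
Op 3 fold_down: fold axis h@7; visible region now rows[7,8) x cols[0,16) = 1x16
Op 4 fold_left: fold axis v@8; visible region now rows[7,8) x cols[0,8) = 1x8
Op 5 fold_left: fold axis v@4; visible region now rows[7,8) x cols[0,4) = 1x4
Op 6 cut(0, 2): punch at orig (7,2); cuts so far [(7, 2)]; region rows[7,8) x cols[0,4) = 1x4
Op 7 cut(0, 3): punch at orig (7,3); cuts so far [(7, 2), (7, 3)]; region rows[7,8) x cols[0,4) = 1x4
Op 8 cut(0, 1): punch at orig (7,1); cuts so far [(7, 1), (7, 2), (7, 3)]; region rows[7,8) x cols[0,4) = 1x4
Op 9 cut(0, 0): punch at orig (7,0); cuts so far [(7, 0), (7, 1), (7, 2), (7, 3)]; region rows[7,8) x cols[0,4) = 1x4
Unfold 1 (reflect across v@4): 8 holes -> [(7, 0), (7, 1), (7, 2), (7, 3), (7, 4), (7, 5), (7, 6), (7, 7)]
Unfold 2 (reflect across v@8): 16 holes -> [(7, 0), (7, 1), (7, 2), (7, 3), (7, 4), (7, 5), (7, 6), (7, 7), (7, 8), (7, 9), (7, 10), (7, 11), (7, 12), (7, 13), (7, 14), (7, 15)]
Unfold 3 (reflect across h@7): 32 holes -> [(6, 0), (6, 1), (6, 2), (6, 3), (6, 4), (6, 5), (6, 6), (6, 7), (6, 8), (6, 9), (6, 10), (6, 11), (6, 12), (6, 13), (6, 14), (6, 15), (7, 0), (7, 1), (7, 2), (7, 3), (7, 4), (7, 5), (7, 6), (7, 7), (7, 8), (7, 9), (7, 10), (7, 11), (7, 12), (7, 13), (7, 14), (7, 15)]
Unfold 4 (reflect across h@6): 64 holes -> [(4, 0), (4, 1), (4, 2), (4, 3), (4, 4), (4, 5), (4, 6), (4, 7), (4, 8), (4, 9), (4, 10), (4, 11), (4, 12), (4, 13), (4, 14), (4, 15), (5, 0), (5, 1), (5, 2), (5, 3), (5, 4), (5, 5), (5, 6), (5, 7), (5, 8), (5, 9), (5, 10), (5, 11), (5, 12), (5, 13), (5, 14), (5, 15), (6, 0), (6, 1), (6, 2), (6, 3), (6, 4), (6, 5), (6, 6), (6, 7), (6, 8), (6, 9), (6, 10), (6, 11), (6, 12), (6, 13), (6, 14), (6, 15), (7, 0), (7, 1), (7, 2), (7, 3), (7, 4), (7, 5), (7, 6), (7, 7), (7, 8), (7, 9), (7, 10), (7, 11), (7, 12), (7, 13), (7, 14), (7, 15)]
Unfold 5 (reflect across h@4): 128 holes -> [(0, 0), (0, 1), (0, 2), (0, 3), (0, 4), (0, 5), (0, 6), (0, 7), (0, 8), (0, 9), (0, 10), (0, 11), (0, 12), (0, 13), (0, 14), (0, 15), (1, 0), (1, 1), (1, 2), (1, 3), (1, 4), (1, 5), (1, 6), (1, 7), (1, 8), (1, 9), (1, 10), (1, 11), (1, 12), (1, 13), (1, 14), (1, 15), (2, 0), (2, 1), (2, 2), (2, 3), (2, 4), (2, 5), (2, 6), (2, 7), (2, 8), (2, 9), (2, 10), (2, 11), (2, 12), (2, 13), (2, 14), (2, 15), (3, 0), (3, 1), (3, 2), (3, 3), (3, 4), (3, 5), (3, 6), (3, 7), (3, 8), (3, 9), (3, 10), (3, 11), (3, 12), (3, 13), (3, 14), (3, 15), (4, 0), (4, 1), (4, 2), (4, 3), (4, 4), (4, 5), (4, 6), (4, 7), (4, 8), (4, 9), (4, 10), (4, 11), (4, 12), (4, 13), (4, 14), (4, 15), (5, 0), (5, 1), (5, 2), (5, 3), (5, 4), (5, 5), (5, 6), (5, 7), (5, 8), (5, 9), (5, 10), (5, 11), (5, 12), (5, 13), (5, 14), (5, 15), (6, 0), (6, 1), (6, 2), (6, 3), (6, 4), (6, 5), (6, 6), (6, 7), (6, 8), (6, 9), (6, 10), (6, 11), (6, 12), (6, 13), (6, 14), (6, 15), (7, 0), (7, 1), (7, 2), (7, 3), (7, 4), (7, 5), (7, 6), (7, 7), (7, 8), (7, 9), (7, 10), (7, 11), (7, 12), (7, 13), (7, 14), (7, 15)]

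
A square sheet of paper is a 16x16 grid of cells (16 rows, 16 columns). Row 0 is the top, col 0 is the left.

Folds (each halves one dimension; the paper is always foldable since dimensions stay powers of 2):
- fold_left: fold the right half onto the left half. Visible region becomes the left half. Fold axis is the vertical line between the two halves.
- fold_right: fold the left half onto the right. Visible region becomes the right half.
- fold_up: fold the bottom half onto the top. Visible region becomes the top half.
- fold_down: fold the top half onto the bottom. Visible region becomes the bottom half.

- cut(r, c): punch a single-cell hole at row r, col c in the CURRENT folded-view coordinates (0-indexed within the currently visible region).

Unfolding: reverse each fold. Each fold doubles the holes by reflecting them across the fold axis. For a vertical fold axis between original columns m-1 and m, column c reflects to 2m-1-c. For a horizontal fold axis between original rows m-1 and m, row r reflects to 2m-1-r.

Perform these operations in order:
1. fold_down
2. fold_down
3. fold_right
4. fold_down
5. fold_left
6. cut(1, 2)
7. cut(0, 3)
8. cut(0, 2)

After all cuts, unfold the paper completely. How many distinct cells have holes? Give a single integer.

Op 1 fold_down: fold axis h@8; visible region now rows[8,16) x cols[0,16) = 8x16
Op 2 fold_down: fold axis h@12; visible region now rows[12,16) x cols[0,16) = 4x16
Op 3 fold_right: fold axis v@8; visible region now rows[12,16) x cols[8,16) = 4x8
Op 4 fold_down: fold axis h@14; visible region now rows[14,16) x cols[8,16) = 2x8
Op 5 fold_left: fold axis v@12; visible region now rows[14,16) x cols[8,12) = 2x4
Op 6 cut(1, 2): punch at orig (15,10); cuts so far [(15, 10)]; region rows[14,16) x cols[8,12) = 2x4
Op 7 cut(0, 3): punch at orig (14,11); cuts so far [(14, 11), (15, 10)]; region rows[14,16) x cols[8,12) = 2x4
Op 8 cut(0, 2): punch at orig (14,10); cuts so far [(14, 10), (14, 11), (15, 10)]; region rows[14,16) x cols[8,12) = 2x4
Unfold 1 (reflect across v@12): 6 holes -> [(14, 10), (14, 11), (14, 12), (14, 13), (15, 10), (15, 13)]
Unfold 2 (reflect across h@14): 12 holes -> [(12, 10), (12, 13), (13, 10), (13, 11), (13, 12), (13, 13), (14, 10), (14, 11), (14, 12), (14, 13), (15, 10), (15, 13)]
Unfold 3 (reflect across v@8): 24 holes -> [(12, 2), (12, 5), (12, 10), (12, 13), (13, 2), (13, 3), (13, 4), (13, 5), (13, 10), (13, 11), (13, 12), (13, 13), (14, 2), (14, 3), (14, 4), (14, 5), (14, 10), (14, 11), (14, 12), (14, 13), (15, 2), (15, 5), (15, 10), (15, 13)]
Unfold 4 (reflect across h@12): 48 holes -> [(8, 2), (8, 5), (8, 10), (8, 13), (9, 2), (9, 3), (9, 4), (9, 5), (9, 10), (9, 11), (9, 12), (9, 13), (10, 2), (10, 3), (10, 4), (10, 5), (10, 10), (10, 11), (10, 12), (10, 13), (11, 2), (11, 5), (11, 10), (11, 13), (12, 2), (12, 5), (12, 10), (12, 13), (13, 2), (13, 3), (13, 4), (13, 5), (13, 10), (13, 11), (13, 12), (13, 13), (14, 2), (14, 3), (14, 4), (14, 5), (14, 10), (14, 11), (14, 12), (14, 13), (15, 2), (15, 5), (15, 10), (15, 13)]
Unfold 5 (reflect across h@8): 96 holes -> [(0, 2), (0, 5), (0, 10), (0, 13), (1, 2), (1, 3), (1, 4), (1, 5), (1, 10), (1, 11), (1, 12), (1, 13), (2, 2), (2, 3), (2, 4), (2, 5), (2, 10), (2, 11), (2, 12), (2, 13), (3, 2), (3, 5), (3, 10), (3, 13), (4, 2), (4, 5), (4, 10), (4, 13), (5, 2), (5, 3), (5, 4), (5, 5), (5, 10), (5, 11), (5, 12), (5, 13), (6, 2), (6, 3), (6, 4), (6, 5), (6, 10), (6, 11), (6, 12), (6, 13), (7, 2), (7, 5), (7, 10), (7, 13), (8, 2), (8, 5), (8, 10), (8, 13), (9, 2), (9, 3), (9, 4), (9, 5), (9, 10), (9, 11), (9, 12), (9, 13), (10, 2), (10, 3), (10, 4), (10, 5), (10, 10), (10, 11), (10, 12), (10, 13), (11, 2), (11, 5), (11, 10), (11, 13), (12, 2), (12, 5), (12, 10), (12, 13), (13, 2), (13, 3), (13, 4), (13, 5), (13, 10), (13, 11), (13, 12), (13, 13), (14, 2), (14, 3), (14, 4), (14, 5), (14, 10), (14, 11), (14, 12), (14, 13), (15, 2), (15, 5), (15, 10), (15, 13)]

Answer: 96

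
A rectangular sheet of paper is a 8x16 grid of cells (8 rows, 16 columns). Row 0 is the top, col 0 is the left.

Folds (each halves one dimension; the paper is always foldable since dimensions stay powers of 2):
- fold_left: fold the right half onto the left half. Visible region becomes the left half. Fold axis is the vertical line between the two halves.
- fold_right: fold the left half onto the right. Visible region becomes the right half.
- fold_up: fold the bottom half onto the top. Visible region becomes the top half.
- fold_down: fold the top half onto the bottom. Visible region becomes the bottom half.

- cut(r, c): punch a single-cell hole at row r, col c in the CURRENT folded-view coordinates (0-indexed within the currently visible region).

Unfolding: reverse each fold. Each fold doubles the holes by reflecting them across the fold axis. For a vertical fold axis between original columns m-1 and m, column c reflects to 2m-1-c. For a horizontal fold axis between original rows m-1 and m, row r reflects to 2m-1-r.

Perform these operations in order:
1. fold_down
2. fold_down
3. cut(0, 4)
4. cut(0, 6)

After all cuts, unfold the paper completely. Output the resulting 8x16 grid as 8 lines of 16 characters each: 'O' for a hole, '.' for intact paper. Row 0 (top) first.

Answer: ................
....O.O.........
....O.O.........
................
................
....O.O.........
....O.O.........
................

Derivation:
Op 1 fold_down: fold axis h@4; visible region now rows[4,8) x cols[0,16) = 4x16
Op 2 fold_down: fold axis h@6; visible region now rows[6,8) x cols[0,16) = 2x16
Op 3 cut(0, 4): punch at orig (6,4); cuts so far [(6, 4)]; region rows[6,8) x cols[0,16) = 2x16
Op 4 cut(0, 6): punch at orig (6,6); cuts so far [(6, 4), (6, 6)]; region rows[6,8) x cols[0,16) = 2x16
Unfold 1 (reflect across h@6): 4 holes -> [(5, 4), (5, 6), (6, 4), (6, 6)]
Unfold 2 (reflect across h@4): 8 holes -> [(1, 4), (1, 6), (2, 4), (2, 6), (5, 4), (5, 6), (6, 4), (6, 6)]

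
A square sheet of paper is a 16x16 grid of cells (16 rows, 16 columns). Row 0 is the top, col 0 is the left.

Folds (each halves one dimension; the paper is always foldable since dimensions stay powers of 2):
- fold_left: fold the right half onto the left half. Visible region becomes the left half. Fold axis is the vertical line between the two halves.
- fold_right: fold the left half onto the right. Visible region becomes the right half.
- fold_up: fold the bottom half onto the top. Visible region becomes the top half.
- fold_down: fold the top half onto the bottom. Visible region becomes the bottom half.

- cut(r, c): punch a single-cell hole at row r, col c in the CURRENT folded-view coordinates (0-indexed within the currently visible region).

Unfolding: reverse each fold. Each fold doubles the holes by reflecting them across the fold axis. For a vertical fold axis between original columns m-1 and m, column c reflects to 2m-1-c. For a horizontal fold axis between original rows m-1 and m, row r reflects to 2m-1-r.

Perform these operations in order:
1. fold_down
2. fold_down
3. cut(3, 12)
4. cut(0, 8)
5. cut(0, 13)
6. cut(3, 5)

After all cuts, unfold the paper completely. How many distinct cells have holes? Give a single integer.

Op 1 fold_down: fold axis h@8; visible region now rows[8,16) x cols[0,16) = 8x16
Op 2 fold_down: fold axis h@12; visible region now rows[12,16) x cols[0,16) = 4x16
Op 3 cut(3, 12): punch at orig (15,12); cuts so far [(15, 12)]; region rows[12,16) x cols[0,16) = 4x16
Op 4 cut(0, 8): punch at orig (12,8); cuts so far [(12, 8), (15, 12)]; region rows[12,16) x cols[0,16) = 4x16
Op 5 cut(0, 13): punch at orig (12,13); cuts so far [(12, 8), (12, 13), (15, 12)]; region rows[12,16) x cols[0,16) = 4x16
Op 6 cut(3, 5): punch at orig (15,5); cuts so far [(12, 8), (12, 13), (15, 5), (15, 12)]; region rows[12,16) x cols[0,16) = 4x16
Unfold 1 (reflect across h@12): 8 holes -> [(8, 5), (8, 12), (11, 8), (11, 13), (12, 8), (12, 13), (15, 5), (15, 12)]
Unfold 2 (reflect across h@8): 16 holes -> [(0, 5), (0, 12), (3, 8), (3, 13), (4, 8), (4, 13), (7, 5), (7, 12), (8, 5), (8, 12), (11, 8), (11, 13), (12, 8), (12, 13), (15, 5), (15, 12)]

Answer: 16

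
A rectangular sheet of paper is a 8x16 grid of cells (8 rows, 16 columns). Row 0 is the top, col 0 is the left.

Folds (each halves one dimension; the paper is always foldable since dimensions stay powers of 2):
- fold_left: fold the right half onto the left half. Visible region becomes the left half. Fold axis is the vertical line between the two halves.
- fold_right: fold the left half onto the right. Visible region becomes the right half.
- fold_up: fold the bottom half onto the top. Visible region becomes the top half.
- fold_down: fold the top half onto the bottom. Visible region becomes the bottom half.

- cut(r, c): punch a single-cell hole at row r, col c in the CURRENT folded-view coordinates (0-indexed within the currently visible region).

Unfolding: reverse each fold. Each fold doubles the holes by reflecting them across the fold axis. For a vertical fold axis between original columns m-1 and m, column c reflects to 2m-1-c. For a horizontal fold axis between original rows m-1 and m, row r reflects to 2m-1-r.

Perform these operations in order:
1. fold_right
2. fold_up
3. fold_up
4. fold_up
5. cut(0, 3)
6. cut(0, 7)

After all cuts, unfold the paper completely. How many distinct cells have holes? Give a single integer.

Answer: 32

Derivation:
Op 1 fold_right: fold axis v@8; visible region now rows[0,8) x cols[8,16) = 8x8
Op 2 fold_up: fold axis h@4; visible region now rows[0,4) x cols[8,16) = 4x8
Op 3 fold_up: fold axis h@2; visible region now rows[0,2) x cols[8,16) = 2x8
Op 4 fold_up: fold axis h@1; visible region now rows[0,1) x cols[8,16) = 1x8
Op 5 cut(0, 3): punch at orig (0,11); cuts so far [(0, 11)]; region rows[0,1) x cols[8,16) = 1x8
Op 6 cut(0, 7): punch at orig (0,15); cuts so far [(0, 11), (0, 15)]; region rows[0,1) x cols[8,16) = 1x8
Unfold 1 (reflect across h@1): 4 holes -> [(0, 11), (0, 15), (1, 11), (1, 15)]
Unfold 2 (reflect across h@2): 8 holes -> [(0, 11), (0, 15), (1, 11), (1, 15), (2, 11), (2, 15), (3, 11), (3, 15)]
Unfold 3 (reflect across h@4): 16 holes -> [(0, 11), (0, 15), (1, 11), (1, 15), (2, 11), (2, 15), (3, 11), (3, 15), (4, 11), (4, 15), (5, 11), (5, 15), (6, 11), (6, 15), (7, 11), (7, 15)]
Unfold 4 (reflect across v@8): 32 holes -> [(0, 0), (0, 4), (0, 11), (0, 15), (1, 0), (1, 4), (1, 11), (1, 15), (2, 0), (2, 4), (2, 11), (2, 15), (3, 0), (3, 4), (3, 11), (3, 15), (4, 0), (4, 4), (4, 11), (4, 15), (5, 0), (5, 4), (5, 11), (5, 15), (6, 0), (6, 4), (6, 11), (6, 15), (7, 0), (7, 4), (7, 11), (7, 15)]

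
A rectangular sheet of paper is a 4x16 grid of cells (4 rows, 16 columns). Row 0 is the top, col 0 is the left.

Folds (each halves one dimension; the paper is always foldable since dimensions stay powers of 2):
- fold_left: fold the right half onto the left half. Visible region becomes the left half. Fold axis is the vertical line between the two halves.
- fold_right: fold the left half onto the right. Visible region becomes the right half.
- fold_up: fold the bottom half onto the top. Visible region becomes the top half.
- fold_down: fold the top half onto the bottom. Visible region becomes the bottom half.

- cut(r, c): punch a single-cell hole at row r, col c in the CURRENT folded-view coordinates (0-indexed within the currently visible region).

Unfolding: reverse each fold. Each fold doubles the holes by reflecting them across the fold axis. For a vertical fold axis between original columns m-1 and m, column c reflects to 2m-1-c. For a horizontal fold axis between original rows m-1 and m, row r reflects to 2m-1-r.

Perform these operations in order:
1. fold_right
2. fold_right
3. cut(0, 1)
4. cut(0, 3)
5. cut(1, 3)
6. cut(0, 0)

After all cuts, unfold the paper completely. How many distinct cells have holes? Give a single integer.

Op 1 fold_right: fold axis v@8; visible region now rows[0,4) x cols[8,16) = 4x8
Op 2 fold_right: fold axis v@12; visible region now rows[0,4) x cols[12,16) = 4x4
Op 3 cut(0, 1): punch at orig (0,13); cuts so far [(0, 13)]; region rows[0,4) x cols[12,16) = 4x4
Op 4 cut(0, 3): punch at orig (0,15); cuts so far [(0, 13), (0, 15)]; region rows[0,4) x cols[12,16) = 4x4
Op 5 cut(1, 3): punch at orig (1,15); cuts so far [(0, 13), (0, 15), (1, 15)]; region rows[0,4) x cols[12,16) = 4x4
Op 6 cut(0, 0): punch at orig (0,12); cuts so far [(0, 12), (0, 13), (0, 15), (1, 15)]; region rows[0,4) x cols[12,16) = 4x4
Unfold 1 (reflect across v@12): 8 holes -> [(0, 8), (0, 10), (0, 11), (0, 12), (0, 13), (0, 15), (1, 8), (1, 15)]
Unfold 2 (reflect across v@8): 16 holes -> [(0, 0), (0, 2), (0, 3), (0, 4), (0, 5), (0, 7), (0, 8), (0, 10), (0, 11), (0, 12), (0, 13), (0, 15), (1, 0), (1, 7), (1, 8), (1, 15)]

Answer: 16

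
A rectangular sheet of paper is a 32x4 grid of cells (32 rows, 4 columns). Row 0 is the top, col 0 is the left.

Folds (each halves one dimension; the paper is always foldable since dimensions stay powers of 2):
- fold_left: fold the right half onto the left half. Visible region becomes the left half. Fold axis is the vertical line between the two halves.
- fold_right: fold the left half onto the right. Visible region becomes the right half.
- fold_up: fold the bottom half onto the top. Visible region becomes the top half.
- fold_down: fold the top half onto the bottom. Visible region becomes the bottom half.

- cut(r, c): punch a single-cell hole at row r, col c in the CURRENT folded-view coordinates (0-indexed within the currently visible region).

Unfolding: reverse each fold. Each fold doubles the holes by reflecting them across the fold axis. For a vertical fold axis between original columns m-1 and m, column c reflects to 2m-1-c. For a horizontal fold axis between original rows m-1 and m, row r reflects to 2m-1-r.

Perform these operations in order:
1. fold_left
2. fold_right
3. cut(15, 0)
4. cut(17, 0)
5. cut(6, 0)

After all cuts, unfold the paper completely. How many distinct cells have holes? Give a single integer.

Op 1 fold_left: fold axis v@2; visible region now rows[0,32) x cols[0,2) = 32x2
Op 2 fold_right: fold axis v@1; visible region now rows[0,32) x cols[1,2) = 32x1
Op 3 cut(15, 0): punch at orig (15,1); cuts so far [(15, 1)]; region rows[0,32) x cols[1,2) = 32x1
Op 4 cut(17, 0): punch at orig (17,1); cuts so far [(15, 1), (17, 1)]; region rows[0,32) x cols[1,2) = 32x1
Op 5 cut(6, 0): punch at orig (6,1); cuts so far [(6, 1), (15, 1), (17, 1)]; region rows[0,32) x cols[1,2) = 32x1
Unfold 1 (reflect across v@1): 6 holes -> [(6, 0), (6, 1), (15, 0), (15, 1), (17, 0), (17, 1)]
Unfold 2 (reflect across v@2): 12 holes -> [(6, 0), (6, 1), (6, 2), (6, 3), (15, 0), (15, 1), (15, 2), (15, 3), (17, 0), (17, 1), (17, 2), (17, 3)]

Answer: 12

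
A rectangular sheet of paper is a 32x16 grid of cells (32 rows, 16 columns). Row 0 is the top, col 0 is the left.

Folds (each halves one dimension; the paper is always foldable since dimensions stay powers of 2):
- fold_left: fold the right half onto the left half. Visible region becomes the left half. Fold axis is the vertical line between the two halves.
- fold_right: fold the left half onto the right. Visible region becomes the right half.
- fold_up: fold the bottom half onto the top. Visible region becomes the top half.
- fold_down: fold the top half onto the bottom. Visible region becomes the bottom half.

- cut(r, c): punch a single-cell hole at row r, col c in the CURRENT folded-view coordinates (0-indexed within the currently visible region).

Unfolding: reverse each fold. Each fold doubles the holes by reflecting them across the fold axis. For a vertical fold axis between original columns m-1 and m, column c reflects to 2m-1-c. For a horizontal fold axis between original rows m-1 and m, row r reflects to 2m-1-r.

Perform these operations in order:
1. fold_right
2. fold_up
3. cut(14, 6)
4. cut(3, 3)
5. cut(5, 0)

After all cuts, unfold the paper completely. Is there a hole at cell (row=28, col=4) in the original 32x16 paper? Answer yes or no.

Answer: yes

Derivation:
Op 1 fold_right: fold axis v@8; visible region now rows[0,32) x cols[8,16) = 32x8
Op 2 fold_up: fold axis h@16; visible region now rows[0,16) x cols[8,16) = 16x8
Op 3 cut(14, 6): punch at orig (14,14); cuts so far [(14, 14)]; region rows[0,16) x cols[8,16) = 16x8
Op 4 cut(3, 3): punch at orig (3,11); cuts so far [(3, 11), (14, 14)]; region rows[0,16) x cols[8,16) = 16x8
Op 5 cut(5, 0): punch at orig (5,8); cuts so far [(3, 11), (5, 8), (14, 14)]; region rows[0,16) x cols[8,16) = 16x8
Unfold 1 (reflect across h@16): 6 holes -> [(3, 11), (5, 8), (14, 14), (17, 14), (26, 8), (28, 11)]
Unfold 2 (reflect across v@8): 12 holes -> [(3, 4), (3, 11), (5, 7), (5, 8), (14, 1), (14, 14), (17, 1), (17, 14), (26, 7), (26, 8), (28, 4), (28, 11)]
Holes: [(3, 4), (3, 11), (5, 7), (5, 8), (14, 1), (14, 14), (17, 1), (17, 14), (26, 7), (26, 8), (28, 4), (28, 11)]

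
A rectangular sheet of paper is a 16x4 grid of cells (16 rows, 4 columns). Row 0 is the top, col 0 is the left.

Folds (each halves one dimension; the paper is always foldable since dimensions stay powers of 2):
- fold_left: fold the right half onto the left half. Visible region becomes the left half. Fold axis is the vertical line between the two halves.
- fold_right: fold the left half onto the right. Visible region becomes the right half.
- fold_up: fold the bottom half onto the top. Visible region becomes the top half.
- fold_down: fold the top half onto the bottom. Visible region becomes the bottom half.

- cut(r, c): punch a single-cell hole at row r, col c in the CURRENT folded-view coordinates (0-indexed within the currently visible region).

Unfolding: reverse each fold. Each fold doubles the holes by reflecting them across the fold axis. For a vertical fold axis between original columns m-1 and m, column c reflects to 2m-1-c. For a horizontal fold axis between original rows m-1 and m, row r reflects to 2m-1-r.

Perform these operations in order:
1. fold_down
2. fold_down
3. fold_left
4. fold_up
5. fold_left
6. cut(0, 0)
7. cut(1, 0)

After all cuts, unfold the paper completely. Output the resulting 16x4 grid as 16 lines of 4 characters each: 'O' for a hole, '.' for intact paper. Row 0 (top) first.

Op 1 fold_down: fold axis h@8; visible region now rows[8,16) x cols[0,4) = 8x4
Op 2 fold_down: fold axis h@12; visible region now rows[12,16) x cols[0,4) = 4x4
Op 3 fold_left: fold axis v@2; visible region now rows[12,16) x cols[0,2) = 4x2
Op 4 fold_up: fold axis h@14; visible region now rows[12,14) x cols[0,2) = 2x2
Op 5 fold_left: fold axis v@1; visible region now rows[12,14) x cols[0,1) = 2x1
Op 6 cut(0, 0): punch at orig (12,0); cuts so far [(12, 0)]; region rows[12,14) x cols[0,1) = 2x1
Op 7 cut(1, 0): punch at orig (13,0); cuts so far [(12, 0), (13, 0)]; region rows[12,14) x cols[0,1) = 2x1
Unfold 1 (reflect across v@1): 4 holes -> [(12, 0), (12, 1), (13, 0), (13, 1)]
Unfold 2 (reflect across h@14): 8 holes -> [(12, 0), (12, 1), (13, 0), (13, 1), (14, 0), (14, 1), (15, 0), (15, 1)]
Unfold 3 (reflect across v@2): 16 holes -> [(12, 0), (12, 1), (12, 2), (12, 3), (13, 0), (13, 1), (13, 2), (13, 3), (14, 0), (14, 1), (14, 2), (14, 3), (15, 0), (15, 1), (15, 2), (15, 3)]
Unfold 4 (reflect across h@12): 32 holes -> [(8, 0), (8, 1), (8, 2), (8, 3), (9, 0), (9, 1), (9, 2), (9, 3), (10, 0), (10, 1), (10, 2), (10, 3), (11, 0), (11, 1), (11, 2), (11, 3), (12, 0), (12, 1), (12, 2), (12, 3), (13, 0), (13, 1), (13, 2), (13, 3), (14, 0), (14, 1), (14, 2), (14, 3), (15, 0), (15, 1), (15, 2), (15, 3)]
Unfold 5 (reflect across h@8): 64 holes -> [(0, 0), (0, 1), (0, 2), (0, 3), (1, 0), (1, 1), (1, 2), (1, 3), (2, 0), (2, 1), (2, 2), (2, 3), (3, 0), (3, 1), (3, 2), (3, 3), (4, 0), (4, 1), (4, 2), (4, 3), (5, 0), (5, 1), (5, 2), (5, 3), (6, 0), (6, 1), (6, 2), (6, 3), (7, 0), (7, 1), (7, 2), (7, 3), (8, 0), (8, 1), (8, 2), (8, 3), (9, 0), (9, 1), (9, 2), (9, 3), (10, 0), (10, 1), (10, 2), (10, 3), (11, 0), (11, 1), (11, 2), (11, 3), (12, 0), (12, 1), (12, 2), (12, 3), (13, 0), (13, 1), (13, 2), (13, 3), (14, 0), (14, 1), (14, 2), (14, 3), (15, 0), (15, 1), (15, 2), (15, 3)]

Answer: OOOO
OOOO
OOOO
OOOO
OOOO
OOOO
OOOO
OOOO
OOOO
OOOO
OOOO
OOOO
OOOO
OOOO
OOOO
OOOO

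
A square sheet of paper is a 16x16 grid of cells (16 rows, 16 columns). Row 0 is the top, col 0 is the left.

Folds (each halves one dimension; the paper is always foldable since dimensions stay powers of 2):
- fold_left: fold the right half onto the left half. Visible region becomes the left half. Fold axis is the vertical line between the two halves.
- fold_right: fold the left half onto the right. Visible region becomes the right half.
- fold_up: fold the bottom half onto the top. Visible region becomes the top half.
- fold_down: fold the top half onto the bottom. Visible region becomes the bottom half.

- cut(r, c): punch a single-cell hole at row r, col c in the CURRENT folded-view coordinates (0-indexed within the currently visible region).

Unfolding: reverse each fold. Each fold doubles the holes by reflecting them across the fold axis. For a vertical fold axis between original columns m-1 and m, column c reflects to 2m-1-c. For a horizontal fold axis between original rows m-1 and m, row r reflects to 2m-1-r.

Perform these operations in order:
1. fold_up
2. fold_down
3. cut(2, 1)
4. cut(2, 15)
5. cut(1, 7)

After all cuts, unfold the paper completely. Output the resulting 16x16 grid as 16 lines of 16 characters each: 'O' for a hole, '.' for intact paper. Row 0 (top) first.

Op 1 fold_up: fold axis h@8; visible region now rows[0,8) x cols[0,16) = 8x16
Op 2 fold_down: fold axis h@4; visible region now rows[4,8) x cols[0,16) = 4x16
Op 3 cut(2, 1): punch at orig (6,1); cuts so far [(6, 1)]; region rows[4,8) x cols[0,16) = 4x16
Op 4 cut(2, 15): punch at orig (6,15); cuts so far [(6, 1), (6, 15)]; region rows[4,8) x cols[0,16) = 4x16
Op 5 cut(1, 7): punch at orig (5,7); cuts so far [(5, 7), (6, 1), (6, 15)]; region rows[4,8) x cols[0,16) = 4x16
Unfold 1 (reflect across h@4): 6 holes -> [(1, 1), (1, 15), (2, 7), (5, 7), (6, 1), (6, 15)]
Unfold 2 (reflect across h@8): 12 holes -> [(1, 1), (1, 15), (2, 7), (5, 7), (6, 1), (6, 15), (9, 1), (9, 15), (10, 7), (13, 7), (14, 1), (14, 15)]

Answer: ................
.O.............O
.......O........
................
................
.......O........
.O.............O
................
................
.O.............O
.......O........
................
................
.......O........
.O.............O
................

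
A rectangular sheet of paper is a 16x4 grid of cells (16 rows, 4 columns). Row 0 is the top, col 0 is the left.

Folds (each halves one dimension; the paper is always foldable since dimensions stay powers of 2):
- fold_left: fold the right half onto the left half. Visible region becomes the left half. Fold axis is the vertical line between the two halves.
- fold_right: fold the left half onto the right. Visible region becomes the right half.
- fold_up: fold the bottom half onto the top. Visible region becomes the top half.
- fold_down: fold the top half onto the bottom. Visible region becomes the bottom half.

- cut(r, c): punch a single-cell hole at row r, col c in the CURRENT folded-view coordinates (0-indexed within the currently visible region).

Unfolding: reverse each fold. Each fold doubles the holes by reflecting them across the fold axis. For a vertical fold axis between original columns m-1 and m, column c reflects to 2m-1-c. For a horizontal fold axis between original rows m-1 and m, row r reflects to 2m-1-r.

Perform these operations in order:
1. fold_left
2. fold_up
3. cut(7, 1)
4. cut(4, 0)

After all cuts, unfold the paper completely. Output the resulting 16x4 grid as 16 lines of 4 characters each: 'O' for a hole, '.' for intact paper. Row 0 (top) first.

Answer: ....
....
....
....
O..O
....
....
.OO.
.OO.
....
....
O..O
....
....
....
....

Derivation:
Op 1 fold_left: fold axis v@2; visible region now rows[0,16) x cols[0,2) = 16x2
Op 2 fold_up: fold axis h@8; visible region now rows[0,8) x cols[0,2) = 8x2
Op 3 cut(7, 1): punch at orig (7,1); cuts so far [(7, 1)]; region rows[0,8) x cols[0,2) = 8x2
Op 4 cut(4, 0): punch at orig (4,0); cuts so far [(4, 0), (7, 1)]; region rows[0,8) x cols[0,2) = 8x2
Unfold 1 (reflect across h@8): 4 holes -> [(4, 0), (7, 1), (8, 1), (11, 0)]
Unfold 2 (reflect across v@2): 8 holes -> [(4, 0), (4, 3), (7, 1), (7, 2), (8, 1), (8, 2), (11, 0), (11, 3)]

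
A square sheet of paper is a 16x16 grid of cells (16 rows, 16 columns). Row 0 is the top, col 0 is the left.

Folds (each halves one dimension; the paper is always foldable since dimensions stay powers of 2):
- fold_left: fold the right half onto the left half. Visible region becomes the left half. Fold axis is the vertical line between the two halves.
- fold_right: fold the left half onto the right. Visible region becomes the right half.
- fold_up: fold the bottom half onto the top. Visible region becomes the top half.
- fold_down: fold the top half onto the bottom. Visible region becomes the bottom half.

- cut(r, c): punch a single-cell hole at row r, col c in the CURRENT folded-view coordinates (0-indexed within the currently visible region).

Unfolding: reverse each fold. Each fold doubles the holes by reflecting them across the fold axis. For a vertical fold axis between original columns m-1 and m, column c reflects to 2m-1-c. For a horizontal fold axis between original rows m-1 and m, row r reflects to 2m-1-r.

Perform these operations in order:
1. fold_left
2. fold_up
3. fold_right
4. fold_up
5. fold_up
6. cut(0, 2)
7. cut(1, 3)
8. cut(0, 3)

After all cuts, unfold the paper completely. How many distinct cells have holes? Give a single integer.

Op 1 fold_left: fold axis v@8; visible region now rows[0,16) x cols[0,8) = 16x8
Op 2 fold_up: fold axis h@8; visible region now rows[0,8) x cols[0,8) = 8x8
Op 3 fold_right: fold axis v@4; visible region now rows[0,8) x cols[4,8) = 8x4
Op 4 fold_up: fold axis h@4; visible region now rows[0,4) x cols[4,8) = 4x4
Op 5 fold_up: fold axis h@2; visible region now rows[0,2) x cols[4,8) = 2x4
Op 6 cut(0, 2): punch at orig (0,6); cuts so far [(0, 6)]; region rows[0,2) x cols[4,8) = 2x4
Op 7 cut(1, 3): punch at orig (1,7); cuts so far [(0, 6), (1, 7)]; region rows[0,2) x cols[4,8) = 2x4
Op 8 cut(0, 3): punch at orig (0,7); cuts so far [(0, 6), (0, 7), (1, 7)]; region rows[0,2) x cols[4,8) = 2x4
Unfold 1 (reflect across h@2): 6 holes -> [(0, 6), (0, 7), (1, 7), (2, 7), (3, 6), (3, 7)]
Unfold 2 (reflect across h@4): 12 holes -> [(0, 6), (0, 7), (1, 7), (2, 7), (3, 6), (3, 7), (4, 6), (4, 7), (5, 7), (6, 7), (7, 6), (7, 7)]
Unfold 3 (reflect across v@4): 24 holes -> [(0, 0), (0, 1), (0, 6), (0, 7), (1, 0), (1, 7), (2, 0), (2, 7), (3, 0), (3, 1), (3, 6), (3, 7), (4, 0), (4, 1), (4, 6), (4, 7), (5, 0), (5, 7), (6, 0), (6, 7), (7, 0), (7, 1), (7, 6), (7, 7)]
Unfold 4 (reflect across h@8): 48 holes -> [(0, 0), (0, 1), (0, 6), (0, 7), (1, 0), (1, 7), (2, 0), (2, 7), (3, 0), (3, 1), (3, 6), (3, 7), (4, 0), (4, 1), (4, 6), (4, 7), (5, 0), (5, 7), (6, 0), (6, 7), (7, 0), (7, 1), (7, 6), (7, 7), (8, 0), (8, 1), (8, 6), (8, 7), (9, 0), (9, 7), (10, 0), (10, 7), (11, 0), (11, 1), (11, 6), (11, 7), (12, 0), (12, 1), (12, 6), (12, 7), (13, 0), (13, 7), (14, 0), (14, 7), (15, 0), (15, 1), (15, 6), (15, 7)]
Unfold 5 (reflect across v@8): 96 holes -> [(0, 0), (0, 1), (0, 6), (0, 7), (0, 8), (0, 9), (0, 14), (0, 15), (1, 0), (1, 7), (1, 8), (1, 15), (2, 0), (2, 7), (2, 8), (2, 15), (3, 0), (3, 1), (3, 6), (3, 7), (3, 8), (3, 9), (3, 14), (3, 15), (4, 0), (4, 1), (4, 6), (4, 7), (4, 8), (4, 9), (4, 14), (4, 15), (5, 0), (5, 7), (5, 8), (5, 15), (6, 0), (6, 7), (6, 8), (6, 15), (7, 0), (7, 1), (7, 6), (7, 7), (7, 8), (7, 9), (7, 14), (7, 15), (8, 0), (8, 1), (8, 6), (8, 7), (8, 8), (8, 9), (8, 14), (8, 15), (9, 0), (9, 7), (9, 8), (9, 15), (10, 0), (10, 7), (10, 8), (10, 15), (11, 0), (11, 1), (11, 6), (11, 7), (11, 8), (11, 9), (11, 14), (11, 15), (12, 0), (12, 1), (12, 6), (12, 7), (12, 8), (12, 9), (12, 14), (12, 15), (13, 0), (13, 7), (13, 8), (13, 15), (14, 0), (14, 7), (14, 8), (14, 15), (15, 0), (15, 1), (15, 6), (15, 7), (15, 8), (15, 9), (15, 14), (15, 15)]

Answer: 96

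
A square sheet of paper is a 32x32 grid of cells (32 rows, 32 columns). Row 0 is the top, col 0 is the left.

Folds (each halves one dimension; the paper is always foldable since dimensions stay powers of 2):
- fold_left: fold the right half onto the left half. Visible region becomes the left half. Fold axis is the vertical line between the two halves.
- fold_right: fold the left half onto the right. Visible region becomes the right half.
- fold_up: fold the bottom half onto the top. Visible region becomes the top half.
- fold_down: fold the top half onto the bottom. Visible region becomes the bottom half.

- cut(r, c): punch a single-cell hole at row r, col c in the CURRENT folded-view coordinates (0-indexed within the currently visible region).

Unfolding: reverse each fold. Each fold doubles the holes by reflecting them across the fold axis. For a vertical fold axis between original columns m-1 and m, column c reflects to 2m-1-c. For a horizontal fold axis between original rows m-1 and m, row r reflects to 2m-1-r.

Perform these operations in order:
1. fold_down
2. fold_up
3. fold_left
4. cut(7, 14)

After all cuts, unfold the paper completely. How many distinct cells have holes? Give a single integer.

Answer: 8

Derivation:
Op 1 fold_down: fold axis h@16; visible region now rows[16,32) x cols[0,32) = 16x32
Op 2 fold_up: fold axis h@24; visible region now rows[16,24) x cols[0,32) = 8x32
Op 3 fold_left: fold axis v@16; visible region now rows[16,24) x cols[0,16) = 8x16
Op 4 cut(7, 14): punch at orig (23,14); cuts so far [(23, 14)]; region rows[16,24) x cols[0,16) = 8x16
Unfold 1 (reflect across v@16): 2 holes -> [(23, 14), (23, 17)]
Unfold 2 (reflect across h@24): 4 holes -> [(23, 14), (23, 17), (24, 14), (24, 17)]
Unfold 3 (reflect across h@16): 8 holes -> [(7, 14), (7, 17), (8, 14), (8, 17), (23, 14), (23, 17), (24, 14), (24, 17)]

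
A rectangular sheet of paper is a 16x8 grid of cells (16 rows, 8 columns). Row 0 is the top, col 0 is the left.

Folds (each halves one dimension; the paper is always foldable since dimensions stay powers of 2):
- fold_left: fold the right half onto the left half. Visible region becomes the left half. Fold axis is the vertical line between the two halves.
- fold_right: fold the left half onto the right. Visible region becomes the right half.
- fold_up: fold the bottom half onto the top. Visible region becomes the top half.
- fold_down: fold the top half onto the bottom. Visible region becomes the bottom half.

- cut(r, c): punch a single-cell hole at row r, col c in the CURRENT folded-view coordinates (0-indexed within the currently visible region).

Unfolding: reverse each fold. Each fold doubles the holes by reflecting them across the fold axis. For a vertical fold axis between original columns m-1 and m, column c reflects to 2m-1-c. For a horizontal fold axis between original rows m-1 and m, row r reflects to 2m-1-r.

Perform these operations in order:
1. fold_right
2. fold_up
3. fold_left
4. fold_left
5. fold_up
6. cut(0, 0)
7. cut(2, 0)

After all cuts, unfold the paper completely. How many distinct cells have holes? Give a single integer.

Op 1 fold_right: fold axis v@4; visible region now rows[0,16) x cols[4,8) = 16x4
Op 2 fold_up: fold axis h@8; visible region now rows[0,8) x cols[4,8) = 8x4
Op 3 fold_left: fold axis v@6; visible region now rows[0,8) x cols[4,6) = 8x2
Op 4 fold_left: fold axis v@5; visible region now rows[0,8) x cols[4,5) = 8x1
Op 5 fold_up: fold axis h@4; visible region now rows[0,4) x cols[4,5) = 4x1
Op 6 cut(0, 0): punch at orig (0,4); cuts so far [(0, 4)]; region rows[0,4) x cols[4,5) = 4x1
Op 7 cut(2, 0): punch at orig (2,4); cuts so far [(0, 4), (2, 4)]; region rows[0,4) x cols[4,5) = 4x1
Unfold 1 (reflect across h@4): 4 holes -> [(0, 4), (2, 4), (5, 4), (7, 4)]
Unfold 2 (reflect across v@5): 8 holes -> [(0, 4), (0, 5), (2, 4), (2, 5), (5, 4), (5, 5), (7, 4), (7, 5)]
Unfold 3 (reflect across v@6): 16 holes -> [(0, 4), (0, 5), (0, 6), (0, 7), (2, 4), (2, 5), (2, 6), (2, 7), (5, 4), (5, 5), (5, 6), (5, 7), (7, 4), (7, 5), (7, 6), (7, 7)]
Unfold 4 (reflect across h@8): 32 holes -> [(0, 4), (0, 5), (0, 6), (0, 7), (2, 4), (2, 5), (2, 6), (2, 7), (5, 4), (5, 5), (5, 6), (5, 7), (7, 4), (7, 5), (7, 6), (7, 7), (8, 4), (8, 5), (8, 6), (8, 7), (10, 4), (10, 5), (10, 6), (10, 7), (13, 4), (13, 5), (13, 6), (13, 7), (15, 4), (15, 5), (15, 6), (15, 7)]
Unfold 5 (reflect across v@4): 64 holes -> [(0, 0), (0, 1), (0, 2), (0, 3), (0, 4), (0, 5), (0, 6), (0, 7), (2, 0), (2, 1), (2, 2), (2, 3), (2, 4), (2, 5), (2, 6), (2, 7), (5, 0), (5, 1), (5, 2), (5, 3), (5, 4), (5, 5), (5, 6), (5, 7), (7, 0), (7, 1), (7, 2), (7, 3), (7, 4), (7, 5), (7, 6), (7, 7), (8, 0), (8, 1), (8, 2), (8, 3), (8, 4), (8, 5), (8, 6), (8, 7), (10, 0), (10, 1), (10, 2), (10, 3), (10, 4), (10, 5), (10, 6), (10, 7), (13, 0), (13, 1), (13, 2), (13, 3), (13, 4), (13, 5), (13, 6), (13, 7), (15, 0), (15, 1), (15, 2), (15, 3), (15, 4), (15, 5), (15, 6), (15, 7)]

Answer: 64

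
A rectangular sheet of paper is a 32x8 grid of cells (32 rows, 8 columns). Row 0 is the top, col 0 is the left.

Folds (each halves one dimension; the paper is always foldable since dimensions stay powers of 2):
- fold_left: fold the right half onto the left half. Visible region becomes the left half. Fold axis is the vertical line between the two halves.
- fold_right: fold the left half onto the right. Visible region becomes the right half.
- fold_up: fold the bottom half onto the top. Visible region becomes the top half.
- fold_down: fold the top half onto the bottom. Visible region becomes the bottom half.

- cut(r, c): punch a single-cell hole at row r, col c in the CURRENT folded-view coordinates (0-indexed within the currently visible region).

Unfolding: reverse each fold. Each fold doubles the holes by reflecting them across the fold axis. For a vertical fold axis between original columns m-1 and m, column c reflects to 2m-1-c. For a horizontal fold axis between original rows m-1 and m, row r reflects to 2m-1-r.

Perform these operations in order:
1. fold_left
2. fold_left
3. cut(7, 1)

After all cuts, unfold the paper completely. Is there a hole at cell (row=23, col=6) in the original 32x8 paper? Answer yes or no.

Op 1 fold_left: fold axis v@4; visible region now rows[0,32) x cols[0,4) = 32x4
Op 2 fold_left: fold axis v@2; visible region now rows[0,32) x cols[0,2) = 32x2
Op 3 cut(7, 1): punch at orig (7,1); cuts so far [(7, 1)]; region rows[0,32) x cols[0,2) = 32x2
Unfold 1 (reflect across v@2): 2 holes -> [(7, 1), (7, 2)]
Unfold 2 (reflect across v@4): 4 holes -> [(7, 1), (7, 2), (7, 5), (7, 6)]
Holes: [(7, 1), (7, 2), (7, 5), (7, 6)]

Answer: no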